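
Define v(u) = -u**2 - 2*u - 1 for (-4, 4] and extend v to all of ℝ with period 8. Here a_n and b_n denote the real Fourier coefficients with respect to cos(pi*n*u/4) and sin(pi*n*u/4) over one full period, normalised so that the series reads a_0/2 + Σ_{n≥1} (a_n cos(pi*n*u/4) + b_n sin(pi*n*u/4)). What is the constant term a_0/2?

-19/3

a_0 = 1/4 ∫_{-4}^{4} v(u) du = 1/4 · (-152/3) = -38/3.
So the constant term a_0/2 = -19/3.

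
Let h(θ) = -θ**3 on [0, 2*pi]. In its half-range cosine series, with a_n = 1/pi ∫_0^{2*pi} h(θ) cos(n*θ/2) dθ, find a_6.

-4*pi/3

a_6 = 1/pi ∫_0^{2*pi} (-θ**3) cos(3*θ) dθ.
Integrating by parts three times (tabular method), an antiderivative of (-θ**3) cos(3*θ) is -θ**3*sin(3*θ)/3 - θ**2*cos(3*θ)/3 + 2*θ*sin(3*θ)/9 + 2*cos(3*θ)/27; evaluating from 0 to 2*pi: ∫_{0}^{2*pi} (-θ**3) cos(3*θ) dθ = (2/27 - 4*pi**2/3) - (2/27) = -4*pi**2/3.
Hence a_6 = (1/pi)·(-4*pi**2/3) = -4*pi/3.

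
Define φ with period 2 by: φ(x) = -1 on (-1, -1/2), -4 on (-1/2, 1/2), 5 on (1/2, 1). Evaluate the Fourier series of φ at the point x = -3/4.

φ is continuous at x = -3/4 with value -1, so the series converges to -1 there.

-1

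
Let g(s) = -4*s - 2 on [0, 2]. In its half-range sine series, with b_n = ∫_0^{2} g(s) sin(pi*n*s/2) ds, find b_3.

b_3 = ∫_0^{2} (-4*s - 2) sin(3*pi*s/2) ds.
Integrating by parts (boundary term plus one more integral), an antiderivative of (-4*s - 2) sin(3*pi*s/2) is 8*s*cos(3*pi*s/2)/(3*pi) - 16*sin(3*pi*s/2)/(9*pi**2) + 4*cos(3*pi*s/2)/(3*pi); evaluating from 0 to 2: ∫_{0}^{2} (-4*s - 2) sin(3*pi*s/2) ds = (-20/(3*pi)) - (4/(3*pi)) = -8/pi.
Hence b_3 = -8/pi.

-8/pi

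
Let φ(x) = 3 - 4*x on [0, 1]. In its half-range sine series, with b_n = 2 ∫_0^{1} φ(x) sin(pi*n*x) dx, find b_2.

b_2 = 2 ∫_0^{1} (3 - 4*x) sin(2*pi*x) dx.
Integrating by parts (boundary term plus one more integral), an antiderivative of (3 - 4*x) sin(2*pi*x) is 2*x*cos(2*pi*x)/pi - sin(2*pi*x)/pi**2 - 3*cos(2*pi*x)/(2*pi); evaluating from 0 to 1: ∫_{0}^{1} (3 - 4*x) sin(2*pi*x) dx = (1/(2*pi)) - (-3/(2*pi)) = 2/pi.
Hence b_2 = 2·(2/pi) = 4/pi.

4/pi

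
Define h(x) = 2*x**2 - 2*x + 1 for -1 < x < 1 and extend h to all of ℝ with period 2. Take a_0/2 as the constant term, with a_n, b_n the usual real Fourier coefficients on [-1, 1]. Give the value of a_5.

a_5 = ∫_{-1}^{1} h(x) cos(5*pi*x) dx.
Integrating by parts twice (tabular method), an antiderivative of (2*x**2 - 2*x + 1) cos(5*pi*x) is 2*x**2*sin(5*pi*x)/(5*pi) - 2*x*sin(5*pi*x)/(5*pi) + 4*x*cos(5*pi*x)/(25*pi**2) - 4*sin(5*pi*x)/(125*pi**3) + sin(5*pi*x)/(5*pi) - 2*cos(5*pi*x)/(25*pi**2); evaluating from -1 to 1: ∫_{-1}^{1} (2*x**2 - 2*x + 1) cos(5*pi*x) dx = (-2/(25*pi**2)) - (6/(25*pi**2)) = -8/(25*pi**2).
Hence a_5 = -8/(25*pi**2).

-8/(25*pi**2)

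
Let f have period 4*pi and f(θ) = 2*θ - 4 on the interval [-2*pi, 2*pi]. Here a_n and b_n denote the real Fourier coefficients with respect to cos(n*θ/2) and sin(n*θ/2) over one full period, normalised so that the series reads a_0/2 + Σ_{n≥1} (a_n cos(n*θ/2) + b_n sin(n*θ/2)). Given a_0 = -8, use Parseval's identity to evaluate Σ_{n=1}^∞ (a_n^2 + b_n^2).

32*pi**2/3

Parseval: a_0^2/2 + Σ_{n≥1} (a_n^2+b_n^2) = (1/(2*pi)) ∫_{-2*pi}^{2*pi} f(θ)^2 dθ = 32 + 32*pi**2/3.
Subtract a_0^2/2 = 32: Σ (a_n^2+b_n^2) = 32*pi**2/3.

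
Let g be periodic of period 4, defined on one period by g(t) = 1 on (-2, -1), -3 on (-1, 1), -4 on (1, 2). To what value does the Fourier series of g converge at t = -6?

t = -6 differs from t = 2 by -2 full period(s), and the series is 4-periodic.
At t = 2 the one-sided limits are g(2^-) = -4 and g(2^+) = 1.
By Dirichlet's theorem the series converges to their average, [(-4) + (1)]/2 = -3/2.

-3/2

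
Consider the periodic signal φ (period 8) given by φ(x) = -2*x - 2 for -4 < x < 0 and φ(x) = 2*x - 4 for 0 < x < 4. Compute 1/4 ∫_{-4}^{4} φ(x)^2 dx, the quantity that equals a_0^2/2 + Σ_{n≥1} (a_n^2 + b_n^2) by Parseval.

1/4 ∫_{-4}^{4} φ(x)^2 dx = 1/4 · (176/3) = 44/3.

44/3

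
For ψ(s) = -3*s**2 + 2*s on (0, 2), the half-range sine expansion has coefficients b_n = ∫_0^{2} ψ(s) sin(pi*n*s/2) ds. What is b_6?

b_6 = ∫_0^{2} (-3*s**2 + 2*s) sin(3*pi*s) ds.
Integrating by parts twice (tabular method), an antiderivative of (-3*s**2 + 2*s) sin(3*pi*s) is s**2*cos(3*pi*s)/pi - 2*s*sin(3*pi*s)/(3*pi**2) - 2*s*cos(3*pi*s)/(3*pi) + 2*sin(3*pi*s)/(9*pi**2) - 2*cos(3*pi*s)/(9*pi**3); evaluating from 0 to 2: ∫_{0}^{2} (-3*s**2 + 2*s) sin(3*pi*s) ds = (2*(-1 + 12*pi**2)/(9*pi**3)) - (-2/(9*pi**3)) = 8/(3*pi).
Hence b_6 = 8/(3*pi).

8/(3*pi)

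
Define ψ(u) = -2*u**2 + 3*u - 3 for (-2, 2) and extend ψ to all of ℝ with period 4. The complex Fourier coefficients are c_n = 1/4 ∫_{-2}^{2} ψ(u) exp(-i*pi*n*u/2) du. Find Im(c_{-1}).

6/pi

Since ψ is real-valued, Im(c_{-1}) = -1/4 ∫_{-2}^{2} ψ(u) sin(-pi*u/2) du = b_{1}/2.
Integrating by parts twice (tabular method), an antiderivative of (-2*u**2 + 3*u - 3) sin(-pi*u/2) is -4*u**2*cos(pi*u/2)/pi + 16*u*sin(pi*u/2)/pi**2 + 6*u*cos(pi*u/2)/pi - 12*sin(pi*u/2)/pi**2 - 6*cos(pi*u/2)/pi + 32*cos(pi*u/2)/pi**3; evaluating from -2 to 2: ∫_{-2}^{2} (-2*u**2 + 3*u - 3) sin(-pi*u/2) du = (-32/pi**3 + 10/pi) - (-32/pi**3 + 34/pi) = -24/pi.
Hence Im(c_{-1}) = (-1/4)·(-24/pi) = 6/pi.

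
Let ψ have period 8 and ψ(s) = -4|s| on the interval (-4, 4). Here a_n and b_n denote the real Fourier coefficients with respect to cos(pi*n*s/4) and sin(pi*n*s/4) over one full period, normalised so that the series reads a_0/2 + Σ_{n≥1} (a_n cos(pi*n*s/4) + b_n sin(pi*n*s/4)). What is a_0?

-16

a_0 = 1/4 ∫_{-4}^{4} ψ(s) ds = 1/4 · (-64) = -16.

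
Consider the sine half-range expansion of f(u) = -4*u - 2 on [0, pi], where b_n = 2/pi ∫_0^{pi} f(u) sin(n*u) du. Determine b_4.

2

b_4 = 2/pi ∫_0^{pi} (-4*u - 2) sin(4*u) du.
Integrating by parts (boundary term plus one more integral), an antiderivative of (-4*u - 2) sin(4*u) is u*cos(4*u) - sin(4*u)/4 + cos(4*u)/2; evaluating from 0 to pi: ∫_{0}^{pi} (-4*u - 2) sin(4*u) du = (1/2 + pi) - (1/2) = pi.
Hence b_4 = (2/pi)·(pi) = 2.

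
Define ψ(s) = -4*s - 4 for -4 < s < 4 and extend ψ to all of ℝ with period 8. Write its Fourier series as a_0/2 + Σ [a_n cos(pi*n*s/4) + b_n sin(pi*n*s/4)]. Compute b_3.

-32/(3*pi)

b_3 = 1/4 ∫_{-4}^{4} ψ(s) sin(3*pi*s/4) ds.
Integrating by parts (boundary term plus one more integral), an antiderivative of (-4*s - 4) sin(3*pi*s/4) is 16*s*cos(3*pi*s/4)/(3*pi) - 64*sin(3*pi*s/4)/(9*pi**2) + 16*cos(3*pi*s/4)/(3*pi); evaluating from -4 to 4: ∫_{-4}^{4} (-4*s - 4) sin(3*pi*s/4) ds = (-80/(3*pi)) - (16/pi) = -128/(3*pi).
Hence b_3 = (1/4)·(-128/(3*pi)) = -32/(3*pi).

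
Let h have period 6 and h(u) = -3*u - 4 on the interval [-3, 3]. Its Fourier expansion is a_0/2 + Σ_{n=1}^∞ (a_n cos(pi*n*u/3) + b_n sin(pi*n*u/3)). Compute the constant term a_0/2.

a_0 = 1/3 ∫_{-3}^{3} h(u) du = 1/3 · (-24) = -8.
So the constant term a_0/2 = -4.

-4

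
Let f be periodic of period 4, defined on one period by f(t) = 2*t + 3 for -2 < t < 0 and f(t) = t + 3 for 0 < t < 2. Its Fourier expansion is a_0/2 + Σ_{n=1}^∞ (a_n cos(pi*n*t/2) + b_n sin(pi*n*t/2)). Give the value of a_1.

4/pi**2

a_1 = 1/2 ∫_{-2}^{2} f(t) cos(pi*t/2) dt.
Split the integral at the breakpoints.
Integrating by parts (boundary term plus one more integral), an antiderivative of (2*t + 3) cos(pi*t/2) is 4*t*sin(pi*t/2)/pi + 6*sin(pi*t/2)/pi + 8*cos(pi*t/2)/pi**2; evaluating from -2 to 0: ∫_{-2}^{0} (2*t + 3) cos(pi*t/2) dt = (8/pi**2) - (-8/pi**2) = 16/pi**2.
Integrating by parts (boundary term plus one more integral), an antiderivative of (t + 3) cos(pi*t/2) is 2*t*sin(pi*t/2)/pi + 6*sin(pi*t/2)/pi + 4*cos(pi*t/2)/pi**2; evaluating from 0 to 2: ∫_{0}^{2} (t + 3) cos(pi*t/2) dt = (-4/pi**2) - (4/pi**2) = -8/pi**2.
Summing the pieces and multiplying by (1/2) gives a_1 = 4/pi**2.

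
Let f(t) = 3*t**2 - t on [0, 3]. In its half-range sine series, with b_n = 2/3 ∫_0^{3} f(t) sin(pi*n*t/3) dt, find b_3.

b_3 = 2/3 ∫_0^{3} (3*t**2 - t) sin(pi*t) dt.
Integrating by parts twice (tabular method), an antiderivative of (3*t**2 - t) sin(pi*t) is -3*t**2*cos(pi*t)/pi + 6*t*sin(pi*t)/pi**2 + t*cos(pi*t)/pi - sin(pi*t)/pi**2 + 6*cos(pi*t)/pi**3; evaluating from 0 to 3: ∫_{0}^{3} (3*t**2 - t) sin(pi*t) dt = (-6/pi**3 + 24/pi) - (6/pi**3) = -12/pi**3 + 24/pi.
Hence b_3 = (2/3)·(-12/pi**3 + 24/pi) = -8/pi**3 + 16/pi.

-8/pi**3 + 16/pi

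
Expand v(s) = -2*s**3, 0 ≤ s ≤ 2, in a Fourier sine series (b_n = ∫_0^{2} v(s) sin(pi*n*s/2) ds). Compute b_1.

b_1 = ∫_0^{2} (-2*s**3) sin(pi*s/2) ds.
Integrating by parts three times (tabular method), an antiderivative of (-2*s**3) sin(pi*s/2) is 4*s**3*cos(pi*s/2)/pi - 24*s**2*sin(pi*s/2)/pi**2 - 96*s*cos(pi*s/2)/pi**3 + 192*sin(pi*s/2)/pi**4; evaluating from 0 to 2: ∫_{0}^{2} (-2*s**3) sin(pi*s/2) ds = (-32/pi + 192/pi**3) - (0) = -32/pi + 192/pi**3.
Hence b_1 = -32/pi + 192/pi**3.

-32/pi + 192/pi**3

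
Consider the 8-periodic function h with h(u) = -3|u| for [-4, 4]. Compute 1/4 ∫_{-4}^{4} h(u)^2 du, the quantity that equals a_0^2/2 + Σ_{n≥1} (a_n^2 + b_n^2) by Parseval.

96

1/4 ∫_{-4}^{4} h(u)^2 du = 1/4 · (384) = 96.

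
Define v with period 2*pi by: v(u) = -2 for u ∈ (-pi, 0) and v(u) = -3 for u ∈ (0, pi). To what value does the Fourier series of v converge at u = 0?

At u = 0 the one-sided limits are v(0^-) = -2 and v(0^+) = -3.
By Dirichlet's theorem the series converges to their average, [(-2) + (-3)]/2 = -5/2.

-5/2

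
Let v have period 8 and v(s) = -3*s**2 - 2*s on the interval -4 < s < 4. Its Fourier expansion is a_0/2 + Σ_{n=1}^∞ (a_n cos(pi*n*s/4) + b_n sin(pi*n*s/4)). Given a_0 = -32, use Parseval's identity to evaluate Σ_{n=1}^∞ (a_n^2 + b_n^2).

6784/15

Parseval: a_0^2/2 + Σ_{n≥1} (a_n^2+b_n^2) = 1/4 ∫_{-4}^{4} v(s)^2 ds = 14464/15.
Subtract a_0^2/2 = 512: Σ (a_n^2+b_n^2) = 6784/15.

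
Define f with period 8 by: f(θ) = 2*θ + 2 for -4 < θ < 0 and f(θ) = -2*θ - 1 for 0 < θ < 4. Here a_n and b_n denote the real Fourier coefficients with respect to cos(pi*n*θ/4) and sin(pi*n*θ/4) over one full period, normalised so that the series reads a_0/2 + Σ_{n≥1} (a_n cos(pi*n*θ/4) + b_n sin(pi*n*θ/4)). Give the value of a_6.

0

a_6 = 1/4 ∫_{-4}^{4} f(θ) cos(3*pi*θ/2) dθ.
Split the integral at the breakpoints.
Integrating by parts (boundary term plus one more integral), an antiderivative of (2*θ + 2) cos(3*pi*θ/2) is 4*θ*sin(3*pi*θ/2)/(3*pi) + 4*sin(3*pi*θ/2)/(3*pi) + 8*cos(3*pi*θ/2)/(9*pi**2); evaluating from -4 to 0: ∫_{-4}^{0} (2*θ + 2) cos(3*pi*θ/2) dθ = (8/(9*pi**2)) - (8/(9*pi**2)) = 0.
Integrating by parts (boundary term plus one more integral), an antiderivative of (-2*θ - 1) cos(3*pi*θ/2) is -4*θ*sin(3*pi*θ/2)/(3*pi) - 2*sin(3*pi*θ/2)/(3*pi) - 8*cos(3*pi*θ/2)/(9*pi**2); evaluating from 0 to 4: ∫_{0}^{4} (-2*θ - 1) cos(3*pi*θ/2) dθ = (-8/(9*pi**2)) - (-8/(9*pi**2)) = 0.
Summing the pieces and multiplying by (1/4) gives a_6 = 0.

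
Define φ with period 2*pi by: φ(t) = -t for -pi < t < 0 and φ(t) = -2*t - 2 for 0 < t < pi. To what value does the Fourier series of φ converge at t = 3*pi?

t = 3*pi differs from t = pi by 1 full period(s), and the series is 2*pi-periodic.
At t = pi the one-sided limits are φ(pi^-) = -2*pi - 2 and φ(pi^+) = pi.
By Dirichlet's theorem the series converges to their average, [(-2*pi - 2) + (pi)]/2 = -pi/2 - 1.

-pi/2 - 1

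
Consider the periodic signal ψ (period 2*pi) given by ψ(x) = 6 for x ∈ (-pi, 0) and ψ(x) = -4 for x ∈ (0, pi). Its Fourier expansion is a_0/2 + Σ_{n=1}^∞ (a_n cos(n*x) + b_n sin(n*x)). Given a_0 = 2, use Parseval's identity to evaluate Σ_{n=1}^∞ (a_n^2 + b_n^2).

50

Parseval: a_0^2/2 + Σ_{n≥1} (a_n^2+b_n^2) = 1/pi ∫_{-pi}^{pi} ψ(x)^2 dx = 52.
Subtract a_0^2/2 = 2: Σ (a_n^2+b_n^2) = 50.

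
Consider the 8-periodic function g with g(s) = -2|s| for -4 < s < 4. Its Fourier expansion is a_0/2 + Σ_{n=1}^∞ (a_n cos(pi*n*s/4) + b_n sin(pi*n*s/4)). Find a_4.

0

a_4 = 1/4 ∫_{-4}^{4} g(s) cos(pi*s) ds.
g is even and cos(pi*s) is even, so the integrand is even and a_4 = 1/2 ∫_0^{4} g(s) cos(pi*s) ds.
Integrating by parts (boundary term plus one more integral), an antiderivative of (-2*s) cos(pi*s) is -2*s*sin(pi*s)/pi - 2*cos(pi*s)/pi**2; evaluating from 0 to 4: ∫_{0}^{4} (-2*s) cos(pi*s) ds = (-2/pi**2) - (-2/pi**2) = 0.
Hence a_4 = (1/2)·(0) = 0.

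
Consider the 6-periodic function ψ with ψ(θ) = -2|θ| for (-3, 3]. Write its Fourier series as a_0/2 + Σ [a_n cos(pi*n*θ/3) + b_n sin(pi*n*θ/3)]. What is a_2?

0

a_2 = 1/3 ∫_{-3}^{3} ψ(θ) cos(2*pi*θ/3) dθ.
ψ is even and cos(2*pi*θ/3) is even, so the integrand is even and a_2 = 2/3 ∫_0^{3} ψ(θ) cos(2*pi*θ/3) dθ.
Integrating by parts (boundary term plus one more integral), an antiderivative of (-2*θ) cos(2*pi*θ/3) is -3*θ*sin(2*pi*θ/3)/pi - 9*cos(2*pi*θ/3)/(2*pi**2); evaluating from 0 to 3: ∫_{0}^{3} (-2*θ) cos(2*pi*θ/3) dθ = (-9/(2*pi**2)) - (-9/(2*pi**2)) = 0.
Hence a_2 = (2/3)·(0) = 0.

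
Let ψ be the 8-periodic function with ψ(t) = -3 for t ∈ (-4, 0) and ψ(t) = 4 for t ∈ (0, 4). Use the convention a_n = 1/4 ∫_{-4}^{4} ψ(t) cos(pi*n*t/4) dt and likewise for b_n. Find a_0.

1

a_0 = 1/4 ∫_{-4}^{4} ψ(t) dt = 1/4 · (4) = 1.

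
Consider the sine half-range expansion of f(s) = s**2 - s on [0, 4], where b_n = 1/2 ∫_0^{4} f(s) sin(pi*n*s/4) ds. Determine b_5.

8*(-16 + 75*pi**2)/(125*pi**3)

b_5 = 1/2 ∫_0^{4} (s**2 - s) sin(5*pi*s/4) ds.
Integrating by parts twice (tabular method), an antiderivative of (s**2 - s) sin(5*pi*s/4) is -4*s**2*cos(5*pi*s/4)/(5*pi) + 32*s*sin(5*pi*s/4)/(25*pi**2) + 4*s*cos(5*pi*s/4)/(5*pi) - 16*sin(5*pi*s/4)/(25*pi**2) + 128*cos(5*pi*s/4)/(125*pi**3); evaluating from 0 to 4: ∫_{0}^{4} (s**2 - s) sin(5*pi*s/4) ds = (16*(-8 + 75*pi**2)/(125*pi**3)) - (128/(125*pi**3)) = 16*(-16 + 75*pi**2)/(125*pi**3).
Hence b_5 = (1/2)·(16*(-16 + 75*pi**2)/(125*pi**3)) = 8*(-16 + 75*pi**2)/(125*pi**3).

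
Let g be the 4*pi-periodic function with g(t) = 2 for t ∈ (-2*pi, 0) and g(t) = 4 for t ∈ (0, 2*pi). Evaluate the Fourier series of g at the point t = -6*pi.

3

t = -6*pi differs from t = -2*pi by -1 full period(s), and the series is 4*pi-periodic.
At t = -2*pi the one-sided limits are g(-2*pi^-) = 4 and g(-2*pi^+) = 2.
By Dirichlet's theorem the series converges to their average, [(4) + (2)]/2 = 3.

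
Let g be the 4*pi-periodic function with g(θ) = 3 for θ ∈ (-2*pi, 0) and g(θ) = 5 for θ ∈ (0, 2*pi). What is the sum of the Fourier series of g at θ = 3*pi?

θ = 3*pi differs from θ = -pi by 1 full period(s), and the series is 4*pi-periodic.
g is continuous at θ = -pi with value 3, so the series converges to 3 there.

3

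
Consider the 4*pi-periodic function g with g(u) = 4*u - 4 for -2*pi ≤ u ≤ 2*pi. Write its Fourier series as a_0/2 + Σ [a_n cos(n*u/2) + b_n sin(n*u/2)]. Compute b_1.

b_1 = (1/(2*pi)) ∫_{-2*pi}^{2*pi} g(u) sin(u/2) du.
Integrating by parts (boundary term plus one more integral), an antiderivative of (4*u - 4) sin(u/2) is -8*u*cos(u/2) + 16*sin(u/2) + 8*cos(u/2); evaluating from -2*pi to 2*pi: ∫_{-2*pi}^{2*pi} (4*u - 4) sin(u/2) du = (-8 + 16*pi) - (-16*pi - 8) = 32*pi.
Hence b_1 = (1/(2*pi))·(32*pi) = 16.

16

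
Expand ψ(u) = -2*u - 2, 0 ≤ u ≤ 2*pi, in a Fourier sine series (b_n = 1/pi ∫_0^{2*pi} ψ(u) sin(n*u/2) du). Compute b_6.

4/3

b_6 = 1/pi ∫_0^{2*pi} (-2*u - 2) sin(3*u) du.
Integrating by parts (boundary term plus one more integral), an antiderivative of (-2*u - 2) sin(3*u) is 2*u*cos(3*u)/3 - 2*sin(3*u)/9 + 2*cos(3*u)/3; evaluating from 0 to 2*pi: ∫_{0}^{2*pi} (-2*u - 2) sin(3*u) du = (2/3 + 4*pi/3) - (2/3) = 4*pi/3.
Hence b_6 = (1/pi)·(4*pi/3) = 4/3.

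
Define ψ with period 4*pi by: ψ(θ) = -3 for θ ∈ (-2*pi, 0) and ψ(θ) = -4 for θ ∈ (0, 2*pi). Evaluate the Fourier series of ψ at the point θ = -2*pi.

θ = -2*pi differs from θ = 2*pi by -1 full period(s), and the series is 4*pi-periodic.
At θ = 2*pi the one-sided limits are ψ(2*pi^-) = -4 and ψ(2*pi^+) = -3.
By Dirichlet's theorem the series converges to their average, [(-4) + (-3)]/2 = -7/2.

-7/2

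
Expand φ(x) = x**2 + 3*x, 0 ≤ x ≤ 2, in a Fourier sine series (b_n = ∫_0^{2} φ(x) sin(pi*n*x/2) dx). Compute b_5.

b_5 = ∫_0^{2} (x**2 + 3*x) sin(5*pi*x/2) dx.
Integrating by parts twice (tabular method), an antiderivative of (x**2 + 3*x) sin(5*pi*x/2) is -2*x**2*cos(5*pi*x/2)/(5*pi) + 8*x*sin(5*pi*x/2)/(25*pi**2) - 6*x*cos(5*pi*x/2)/(5*pi) + 12*sin(5*pi*x/2)/(25*pi**2) + 16*cos(5*pi*x/2)/(125*pi**3); evaluating from 0 to 2: ∫_{0}^{2} (x**2 + 3*x) sin(5*pi*x/2) dx = (-16/(125*pi**3) + 4/pi) - (16/(125*pi**3)) = -32/(125*pi**3) + 4/pi.
Hence b_5 = -32/(125*pi**3) + 4/pi.

-32/(125*pi**3) + 4/pi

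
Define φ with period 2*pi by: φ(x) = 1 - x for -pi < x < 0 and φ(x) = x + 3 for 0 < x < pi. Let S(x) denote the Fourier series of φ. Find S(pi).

2 + pi

x = pi differs from x = -pi by 1 full period(s), and the series is 2*pi-periodic.
At x = -pi the one-sided limits are φ(-pi^-) = 3 + pi and φ(-pi^+) = 1 + pi.
By Dirichlet's theorem the series converges to their average, [(3 + pi) + (1 + pi)]/2 = 2 + pi.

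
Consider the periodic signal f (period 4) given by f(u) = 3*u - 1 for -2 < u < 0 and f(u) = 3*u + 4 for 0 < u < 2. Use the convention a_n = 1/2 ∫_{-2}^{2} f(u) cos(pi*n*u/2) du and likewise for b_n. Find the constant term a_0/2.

3/2

a_0 = 1/2 ∫_{-2}^{2} f(u) du = 1/2 · (6) = 3.
So the constant term a_0/2 = 3/2.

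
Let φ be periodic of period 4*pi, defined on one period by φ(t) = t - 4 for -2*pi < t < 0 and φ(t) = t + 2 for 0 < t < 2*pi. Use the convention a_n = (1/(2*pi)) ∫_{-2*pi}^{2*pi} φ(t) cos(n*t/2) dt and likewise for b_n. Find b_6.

-2/3

b_6 = (1/(2*pi)) ∫_{-2*pi}^{2*pi} φ(t) sin(3*t) dt.
Split the integral at the breakpoints.
Integrating by parts (boundary term plus one more integral), an antiderivative of (t - 4) sin(3*t) is -t*cos(3*t)/3 + sin(3*t)/9 + 4*cos(3*t)/3; evaluating from -2*pi to 0: ∫_{-2*pi}^{0} (t - 4) sin(3*t) dt = (4/3) - (4/3 + 2*pi/3) = -2*pi/3.
Integrating by parts (boundary term plus one more integral), an antiderivative of (t + 2) sin(3*t) is -t*cos(3*t)/3 + sin(3*t)/9 - 2*cos(3*t)/3; evaluating from 0 to 2*pi: ∫_{0}^{2*pi} (t + 2) sin(3*t) dt = (-2*pi/3 - 2/3) - (-2/3) = -2*pi/3.
Summing the pieces and multiplying by (1/(2*pi)) gives b_6 = -2/3.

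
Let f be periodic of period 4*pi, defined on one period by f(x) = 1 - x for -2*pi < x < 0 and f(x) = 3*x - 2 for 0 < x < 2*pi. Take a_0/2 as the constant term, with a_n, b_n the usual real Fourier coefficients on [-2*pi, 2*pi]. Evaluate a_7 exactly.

a_7 = (1/(2*pi)) ∫_{-2*pi}^{2*pi} f(x) cos(7*x/2) dx.
Split the integral at the breakpoints.
Integrating by parts (boundary term plus one more integral), an antiderivative of (1 - x) cos(7*x/2) is -2*x*sin(7*x/2)/7 + 2*sin(7*x/2)/7 - 4*cos(7*x/2)/49; evaluating from -2*pi to 0: ∫_{-2*pi}^{0} (1 - x) cos(7*x/2) dx = (-4/49) - (4/49) = -8/49.
Integrating by parts (boundary term plus one more integral), an antiderivative of (3*x - 2) cos(7*x/2) is 6*x*sin(7*x/2)/7 - 4*sin(7*x/2)/7 + 12*cos(7*x/2)/49; evaluating from 0 to 2*pi: ∫_{0}^{2*pi} (3*x - 2) cos(7*x/2) dx = (-12/49) - (12/49) = -24/49.
Summing the pieces and multiplying by (1/(2*pi)) gives a_7 = -16/(49*pi).

-16/(49*pi)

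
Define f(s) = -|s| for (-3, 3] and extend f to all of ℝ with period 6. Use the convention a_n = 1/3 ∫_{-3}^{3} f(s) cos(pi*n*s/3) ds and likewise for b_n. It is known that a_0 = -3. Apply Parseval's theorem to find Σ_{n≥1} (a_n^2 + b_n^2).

3/2

Parseval: a_0^2/2 + Σ_{n≥1} (a_n^2+b_n^2) = 1/3 ∫_{-3}^{3} f(s)^2 ds = 6.
Subtract a_0^2/2 = 9/2: Σ (a_n^2+b_n^2) = 3/2.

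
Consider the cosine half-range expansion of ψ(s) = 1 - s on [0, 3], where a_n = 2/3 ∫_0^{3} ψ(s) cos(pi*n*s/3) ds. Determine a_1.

a_1 = 2/3 ∫_0^{3} (1 - s) cos(pi*s/3) ds.
Integrating by parts (boundary term plus one more integral), an antiderivative of (1 - s) cos(pi*s/3) is -3*s*sin(pi*s/3)/pi + 3*sin(pi*s/3)/pi - 9*cos(pi*s/3)/pi**2; evaluating from 0 to 3: ∫_{0}^{3} (1 - s) cos(pi*s/3) ds = (9/pi**2) - (-9/pi**2) = 18/pi**2.
Hence a_1 = (2/3)·(18/pi**2) = 12/pi**2.

12/pi**2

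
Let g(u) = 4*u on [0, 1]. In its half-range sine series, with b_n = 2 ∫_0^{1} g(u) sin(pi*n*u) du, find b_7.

b_7 = 2 ∫_0^{1} (4*u) sin(7*pi*u) du.
Integrating by parts (boundary term plus one more integral), an antiderivative of (4*u) sin(7*pi*u) is -4*u*cos(7*pi*u)/(7*pi) + 4*sin(7*pi*u)/(49*pi**2); evaluating from 0 to 1: ∫_{0}^{1} (4*u) sin(7*pi*u) du = (4/(7*pi)) - (0) = 4/(7*pi).
Hence b_7 = 2·(4/(7*pi)) = 8/(7*pi).

8/(7*pi)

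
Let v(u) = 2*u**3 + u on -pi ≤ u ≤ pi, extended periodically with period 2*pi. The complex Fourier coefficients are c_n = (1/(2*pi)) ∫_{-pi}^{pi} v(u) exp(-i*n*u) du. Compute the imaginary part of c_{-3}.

Since v is real-valued, Im(c_{-3}) = -(1/(2*pi)) ∫_{-pi}^{pi} v(u) sin(-3*u) du = b_{3}/2.
v is odd and sin(-3*u) is odd, so the integrand is even: ∫_{-pi}^{pi} v(u) sin(-3*u) du = 2∫_0^{pi} v(u) sin(-3*u) du.
Integrating by parts three times (tabular method), an antiderivative of (2*u**3 + u) sin(-3*u) is 2*u**3*cos(3*u)/3 - 2*u**2*sin(3*u)/3 - u*cos(3*u)/9 + sin(3*u)/27; evaluating from 0 to pi: ∫_{0}^{pi} (2*u**3 + u) sin(-3*u) du = (pi*(1 - 6*pi**2)/9) - (0) = pi*(1 - 6*pi**2)/9.
So ∫_{-pi}^{pi} v(u) sin(-3*u) du = 2*pi*(1 - 6*pi**2)/9.
Hence Im(c_{-3}) = (-1/(2*pi))·(2*pi*(1 - 6*pi**2)/9) = -1/9 + 2*pi**2/3.

-1/9 + 2*pi**2/3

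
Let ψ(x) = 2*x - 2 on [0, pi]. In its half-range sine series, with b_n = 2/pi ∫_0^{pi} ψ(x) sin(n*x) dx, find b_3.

4*(-2 + pi)/(3*pi)

b_3 = 2/pi ∫_0^{pi} (2*x - 2) sin(3*x) dx.
Integrating by parts (boundary term plus one more integral), an antiderivative of (2*x - 2) sin(3*x) is -2*x*cos(3*x)/3 + 2*sin(3*x)/9 + 2*cos(3*x)/3; evaluating from 0 to pi: ∫_{0}^{pi} (2*x - 2) sin(3*x) dx = (-2/3 + 2*pi/3) - (2/3) = -4/3 + 2*pi/3.
Hence b_3 = (2/pi)·(-4/3 + 2*pi/3) = 4*(-2 + pi)/(3*pi).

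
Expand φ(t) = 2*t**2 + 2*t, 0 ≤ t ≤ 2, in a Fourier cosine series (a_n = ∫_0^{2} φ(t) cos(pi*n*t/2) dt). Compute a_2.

a_2 = ∫_0^{2} (2*t**2 + 2*t) cos(pi*t) dt.
Integrating by parts twice (tabular method), an antiderivative of (2*t**2 + 2*t) cos(pi*t) is 2*t**2*sin(pi*t)/pi + 2*t*sin(pi*t)/pi + 4*t*cos(pi*t)/pi**2 - 4*sin(pi*t)/pi**3 + 2*cos(pi*t)/pi**2; evaluating from 0 to 2: ∫_{0}^{2} (2*t**2 + 2*t) cos(pi*t) dt = (10/pi**2) - (2/pi**2) = 8/pi**2.
Hence a_2 = 8/pi**2.

8/pi**2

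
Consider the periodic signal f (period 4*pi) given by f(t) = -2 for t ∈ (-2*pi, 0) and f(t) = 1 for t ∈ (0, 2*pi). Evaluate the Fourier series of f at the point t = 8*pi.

t = 8*pi differs from t = 0 by 2 full period(s), and the series is 4*pi-periodic.
At t = 0 the one-sided limits are f(0^-) = -2 and f(0^+) = 1.
By Dirichlet's theorem the series converges to their average, [(-2) + (1)]/2 = -1/2.

-1/2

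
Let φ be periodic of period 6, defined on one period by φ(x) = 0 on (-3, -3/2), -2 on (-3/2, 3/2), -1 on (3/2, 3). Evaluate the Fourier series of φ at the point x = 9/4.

-1

φ is continuous at x = 9/4 with value -1, so the series converges to -1 there.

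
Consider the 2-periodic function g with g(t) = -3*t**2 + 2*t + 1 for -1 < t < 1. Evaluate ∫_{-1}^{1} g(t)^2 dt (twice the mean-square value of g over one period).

∫_{-1}^{1} g(t)^2 dt = 64/15.

64/15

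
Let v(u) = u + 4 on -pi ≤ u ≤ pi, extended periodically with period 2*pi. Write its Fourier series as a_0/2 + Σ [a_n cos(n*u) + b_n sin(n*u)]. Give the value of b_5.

b_5 = 1/pi ∫_{-pi}^{pi} v(u) sin(5*u) du.
Integrating by parts (boundary term plus one more integral), an antiderivative of (u + 4) sin(5*u) is -u*cos(5*u)/5 + sin(5*u)/25 - 4*cos(5*u)/5; evaluating from -pi to pi: ∫_{-pi}^{pi} (u + 4) sin(5*u) du = (pi/5 + 4/5) - (4/5 - pi/5) = 2*pi/5.
Hence b_5 = (1/pi)·(2*pi/5) = 2/5.

2/5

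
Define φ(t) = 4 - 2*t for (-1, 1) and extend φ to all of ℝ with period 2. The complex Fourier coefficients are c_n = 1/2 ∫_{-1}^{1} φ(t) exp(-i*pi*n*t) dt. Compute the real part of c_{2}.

Since φ is real-valued, Re(c_{2}) = 1/2 ∫_{-1}^{1} φ(t) cos(2*pi*t) dt = a_{2}/2.
Integrating by parts (boundary term plus one more integral), an antiderivative of (4 - 2*t) cos(2*pi*t) is -t*sin(2*pi*t)/pi + 2*sin(2*pi*t)/pi - cos(2*pi*t)/(2*pi**2); evaluating from -1 to 1: ∫_{-1}^{1} (4 - 2*t) cos(2*pi*t) dt = (-1/(2*pi**2)) - (-1/(2*pi**2)) = 0.
Hence Re(c_{2}) = (1/2)·(0) = 0.

0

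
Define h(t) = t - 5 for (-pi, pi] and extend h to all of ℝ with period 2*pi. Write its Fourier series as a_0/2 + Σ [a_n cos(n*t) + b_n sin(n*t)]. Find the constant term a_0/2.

-5

a_0 = 1/pi ∫_{-pi}^{pi} h(t) dt = 1/pi · (-10*pi) = -10.
So the constant term a_0/2 = -5.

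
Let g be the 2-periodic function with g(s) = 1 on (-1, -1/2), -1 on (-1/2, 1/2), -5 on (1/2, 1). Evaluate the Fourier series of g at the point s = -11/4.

s = -11/4 differs from s = -3/4 by -1 full period(s), and the series is 2-periodic.
g is continuous at s = -3/4 with value 1, so the series converges to 1 there.

1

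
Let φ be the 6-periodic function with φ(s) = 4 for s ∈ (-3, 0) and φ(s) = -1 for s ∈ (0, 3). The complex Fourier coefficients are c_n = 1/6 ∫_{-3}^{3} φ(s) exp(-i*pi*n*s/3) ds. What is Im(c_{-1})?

Since φ is real-valued, Im(c_{-1}) = -1/6 ∫_{-3}^{3} φ(s) sin(-pi*s/3) ds = b_{1}/2.
Split the integral at the breakpoints.
Directly, an antiderivative of (4) sin(-pi*s/3) is 12*cos(pi*s/3)/pi; evaluating from -3 to 0: ∫_{-3}^{0} (4) sin(-pi*s/3) ds = (12/pi) - (-12/pi) = 24/pi.
Directly, an antiderivative of (-1) sin(-pi*s/3) is -3*cos(pi*s/3)/pi; evaluating from 0 to 3: ∫_{0}^{3} (-1) sin(-pi*s/3) ds = (3/pi) - (-3/pi) = 6/pi.
So ∫_{-3}^{3} φ(s) sin(-pi*s/3) ds = 30/pi.
Hence Im(c_{-1}) = (-1/6)·(30/pi) = -5/pi.

-5/pi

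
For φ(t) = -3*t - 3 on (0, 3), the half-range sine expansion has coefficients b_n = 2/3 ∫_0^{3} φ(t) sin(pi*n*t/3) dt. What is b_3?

-10/pi

b_3 = 2/3 ∫_0^{3} (-3*t - 3) sin(pi*t) dt.
Integrating by parts (boundary term plus one more integral), an antiderivative of (-3*t - 3) sin(pi*t) is 3*t*cos(pi*t)/pi - 3*sin(pi*t)/pi**2 + 3*cos(pi*t)/pi; evaluating from 0 to 3: ∫_{0}^{3} (-3*t - 3) sin(pi*t) dt = (-12/pi) - (3/pi) = -15/pi.
Hence b_3 = (2/3)·(-15/pi) = -10/pi.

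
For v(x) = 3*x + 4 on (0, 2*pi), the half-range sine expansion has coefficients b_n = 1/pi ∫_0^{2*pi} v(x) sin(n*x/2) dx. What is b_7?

b_7 = 1/pi ∫_0^{2*pi} (3*x + 4) sin(7*x/2) dx.
Integrating by parts (boundary term plus one more integral), an antiderivative of (3*x + 4) sin(7*x/2) is -6*x*cos(7*x/2)/7 + 12*sin(7*x/2)/49 - 8*cos(7*x/2)/7; evaluating from 0 to 2*pi: ∫_{0}^{2*pi} (3*x + 4) sin(7*x/2) dx = (8/7 + 12*pi/7) - (-8/7) = 16/7 + 12*pi/7.
Hence b_7 = (1/pi)·(16/7 + 12*pi/7) = 4*(4 + 3*pi)/(7*pi).

4*(4 + 3*pi)/(7*pi)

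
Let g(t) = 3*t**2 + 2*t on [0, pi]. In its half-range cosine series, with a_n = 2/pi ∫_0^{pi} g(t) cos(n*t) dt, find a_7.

4*(-3*pi - 2)/(49*pi)

a_7 = 2/pi ∫_0^{pi} (3*t**2 + 2*t) cos(7*t) dt.
Integrating by parts twice (tabular method), an antiderivative of (3*t**2 + 2*t) cos(7*t) is 3*t**2*sin(7*t)/7 + 2*t*sin(7*t)/7 + 6*t*cos(7*t)/49 - 6*sin(7*t)/343 + 2*cos(7*t)/49; evaluating from 0 to pi: ∫_{0}^{pi} (3*t**2 + 2*t) cos(7*t) dt = (-6*pi/49 - 2/49) - (2/49) = -6*pi/49 - 4/49.
Hence a_7 = (2/pi)·(-6*pi/49 - 4/49) = 4*(-3*pi - 2)/(49*pi).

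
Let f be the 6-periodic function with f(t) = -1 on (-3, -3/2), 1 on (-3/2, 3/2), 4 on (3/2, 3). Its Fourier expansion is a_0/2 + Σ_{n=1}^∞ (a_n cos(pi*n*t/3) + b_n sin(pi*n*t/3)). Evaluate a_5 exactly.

a_5 = 1/3 ∫_{-3}^{3} f(t) cos(5*pi*t/3) dt.
Split the integral at the breakpoints.
Directly, an antiderivative of (-1) cos(5*pi*t/3) is -3*sin(5*pi*t/3)/(5*pi); evaluating from -3 to -3/2: ∫_{-3}^{-3/2} (-1) cos(5*pi*t/3) dt = (3/(5*pi)) - (0) = 3/(5*pi).
Directly, an antiderivative of (1) cos(5*pi*t/3) is 3*sin(5*pi*t/3)/(5*pi); evaluating from -3/2 to 3/2: ∫_{-3/2}^{3/2} (1) cos(5*pi*t/3) dt = (3/(5*pi)) - (-3/(5*pi)) = 6/(5*pi).
Directly, an antiderivative of (4) cos(5*pi*t/3) is 12*sin(5*pi*t/3)/(5*pi); evaluating from 3/2 to 3: ∫_{3/2}^{3} (4) cos(5*pi*t/3) dt = (0) - (12/(5*pi)) = -12/(5*pi).
Summing the pieces and multiplying by (1/3) gives a_5 = -1/(5*pi).

-1/(5*pi)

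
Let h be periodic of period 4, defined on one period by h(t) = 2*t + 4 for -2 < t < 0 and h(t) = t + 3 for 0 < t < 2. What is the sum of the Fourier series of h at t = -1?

2

h is continuous at t = -1 with value 2, so the series converges to 2 there.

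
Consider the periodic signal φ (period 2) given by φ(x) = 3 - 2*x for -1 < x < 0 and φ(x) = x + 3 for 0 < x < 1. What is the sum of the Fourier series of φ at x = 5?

x = 5 differs from x = 1 by 2 full period(s), and the series is 2-periodic.
At x = 1 the one-sided limits are φ(1^-) = 4 and φ(1^+) = 5.
By Dirichlet's theorem the series converges to their average, [(4) + (5)]/2 = 9/2.

9/2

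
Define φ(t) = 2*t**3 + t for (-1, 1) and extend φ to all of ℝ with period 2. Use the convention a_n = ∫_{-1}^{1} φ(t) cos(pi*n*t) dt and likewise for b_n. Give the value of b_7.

b_7 = ∫_{-1}^{1} φ(t) sin(7*pi*t) dt.
φ is odd and sin(7*pi*t) is odd, so the integrand is even and b_7 = 2 ∫_0^{1} φ(t) sin(7*pi*t) dt.
Integrating by parts three times (tabular method), an antiderivative of (2*t**3 + t) sin(7*pi*t) is -2*t**3*cos(7*pi*t)/(7*pi) + 6*t**2*sin(7*pi*t)/(49*pi**2) - t*cos(7*pi*t)/(7*pi) + 12*t*cos(7*pi*t)/(343*pi**3) - 12*sin(7*pi*t)/(2401*pi**4) + sin(7*pi*t)/(49*pi**2); evaluating from 0 to 1: ∫_{0}^{1} (2*t**3 + t) sin(7*pi*t) dt = (3*(-4 + 49*pi**2)/(343*pi**3)) - (0) = 3*(-4 + 49*pi**2)/(343*pi**3).
Hence b_7 = 2·(3*(-4 + 49*pi**2)/(343*pi**3)) = 6*(-4 + 49*pi**2)/(343*pi**3).

6*(-4 + 49*pi**2)/(343*pi**3)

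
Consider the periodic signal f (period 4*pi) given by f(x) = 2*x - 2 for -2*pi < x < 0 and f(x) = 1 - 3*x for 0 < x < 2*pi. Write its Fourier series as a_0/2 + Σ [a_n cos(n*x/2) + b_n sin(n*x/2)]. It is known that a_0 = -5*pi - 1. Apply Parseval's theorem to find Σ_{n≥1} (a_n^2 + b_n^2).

Parseval: a_0^2/2 + Σ_{n≥1} (a_n^2+b_n^2) = (1/(2*pi)) ∫_{-2*pi}^{2*pi} f(x)^2 dx = 5 + 2*pi + 52*pi**2/3.
Subtract a_0^2/2 = (1 + 5*pi)**2/2: Σ (a_n^2+b_n^2) = -3*pi + 9/2 + 29*pi**2/6.

-3*pi + 9/2 + 29*pi**2/6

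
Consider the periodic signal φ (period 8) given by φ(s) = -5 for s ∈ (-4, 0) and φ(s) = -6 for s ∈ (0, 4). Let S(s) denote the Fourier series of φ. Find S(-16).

s = -16 differs from s = 0 by -2 full period(s), and the series is 8-periodic.
At s = 0 the one-sided limits are φ(0^-) = -5 and φ(0^+) = -6.
By Dirichlet's theorem the series converges to their average, [(-5) + (-6)]/2 = -11/2.

-11/2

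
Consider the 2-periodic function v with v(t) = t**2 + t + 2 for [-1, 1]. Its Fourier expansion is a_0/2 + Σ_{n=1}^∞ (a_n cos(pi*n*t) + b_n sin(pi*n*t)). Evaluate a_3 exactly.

a_3 = ∫_{-1}^{1} v(t) cos(3*pi*t) dt.
Integrating by parts twice (tabular method), an antiderivative of (t**2 + t + 2) cos(3*pi*t) is t**2*sin(3*pi*t)/(3*pi) + t*sin(3*pi*t)/(3*pi) + 2*t*cos(3*pi*t)/(9*pi**2) - 2*sin(3*pi*t)/(27*pi**3) + 2*sin(3*pi*t)/(3*pi) + cos(3*pi*t)/(9*pi**2); evaluating from -1 to 1: ∫_{-1}^{1} (t**2 + t + 2) cos(3*pi*t) dt = (-1/(3*pi**2)) - (1/(9*pi**2)) = -4/(9*pi**2).
Hence a_3 = -4/(9*pi**2).

-4/(9*pi**2)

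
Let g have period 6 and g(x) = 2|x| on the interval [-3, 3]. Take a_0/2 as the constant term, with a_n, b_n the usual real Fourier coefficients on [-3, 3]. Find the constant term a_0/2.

a_0 = 1/3 ∫_{-3}^{3} g(x) dx = 1/3 · (18) = 6.
So the constant term a_0/2 = 3.

3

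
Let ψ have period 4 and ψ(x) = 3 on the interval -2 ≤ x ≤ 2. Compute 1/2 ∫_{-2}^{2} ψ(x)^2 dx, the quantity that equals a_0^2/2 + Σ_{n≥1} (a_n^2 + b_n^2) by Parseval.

18

1/2 ∫_{-2}^{2} ψ(x)^2 dx = 1/2 · (36) = 18.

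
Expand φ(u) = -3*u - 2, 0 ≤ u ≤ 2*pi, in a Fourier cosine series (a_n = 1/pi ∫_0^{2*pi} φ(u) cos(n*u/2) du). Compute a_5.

24/(25*pi)

a_5 = 1/pi ∫_0^{2*pi} (-3*u - 2) cos(5*u/2) du.
Integrating by parts (boundary term plus one more integral), an antiderivative of (-3*u - 2) cos(5*u/2) is -6*u*sin(5*u/2)/5 - 4*sin(5*u/2)/5 - 12*cos(5*u/2)/25; evaluating from 0 to 2*pi: ∫_{0}^{2*pi} (-3*u - 2) cos(5*u/2) du = (12/25) - (-12/25) = 24/25.
Hence a_5 = (1/pi)·(24/25) = 24/(25*pi).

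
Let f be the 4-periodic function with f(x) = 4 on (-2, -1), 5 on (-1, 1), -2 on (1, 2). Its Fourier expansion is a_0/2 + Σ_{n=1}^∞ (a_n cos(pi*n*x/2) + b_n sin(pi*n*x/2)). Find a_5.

8/(5*pi)

a_5 = 1/2 ∫_{-2}^{2} f(x) cos(5*pi*x/2) dx.
Split the integral at the breakpoints.
Directly, an antiderivative of (4) cos(5*pi*x/2) is 8*sin(5*pi*x/2)/(5*pi); evaluating from -2 to -1: ∫_{-2}^{-1} (4) cos(5*pi*x/2) dx = (-8/(5*pi)) - (0) = -8/(5*pi).
Directly, an antiderivative of (5) cos(5*pi*x/2) is 2*sin(5*pi*x/2)/pi; evaluating from -1 to 1: ∫_{-1}^{1} (5) cos(5*pi*x/2) dx = (2/pi) - (-2/pi) = 4/pi.
Directly, an antiderivative of (-2) cos(5*pi*x/2) is -4*sin(5*pi*x/2)/(5*pi); evaluating from 1 to 2: ∫_{1}^{2} (-2) cos(5*pi*x/2) dx = (0) - (-4/(5*pi)) = 4/(5*pi).
Summing the pieces and multiplying by (1/2) gives a_5 = 8/(5*pi).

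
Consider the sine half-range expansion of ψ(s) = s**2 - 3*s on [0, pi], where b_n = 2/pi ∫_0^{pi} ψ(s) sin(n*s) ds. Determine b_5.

b_5 = 2/pi ∫_0^{pi} (s**2 - 3*s) sin(5*s) ds.
Integrating by parts twice (tabular method), an antiderivative of (s**2 - 3*s) sin(5*s) is -s**2*cos(5*s)/5 + 2*s*sin(5*s)/25 + 3*s*cos(5*s)/5 - 3*sin(5*s)/25 + 2*cos(5*s)/125; evaluating from 0 to pi: ∫_{0}^{pi} (s**2 - 3*s) sin(5*s) ds = (-3*pi/5 - 2/125 + pi**2/5) - (2/125) = -3*pi/5 - 4/125 + pi**2/5.
Hence b_5 = (2/pi)·(-3*pi/5 - 4/125 + pi**2/5) = 2*(-75*pi - 4 + 25*pi**2)/(125*pi).

2*(-75*pi - 4 + 25*pi**2)/(125*pi)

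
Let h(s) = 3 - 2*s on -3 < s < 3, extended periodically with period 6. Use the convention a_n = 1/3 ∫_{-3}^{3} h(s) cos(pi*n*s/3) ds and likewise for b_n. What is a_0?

6

a_0 = 1/3 ∫_{-3}^{3} h(s) ds = 1/3 · (18) = 6.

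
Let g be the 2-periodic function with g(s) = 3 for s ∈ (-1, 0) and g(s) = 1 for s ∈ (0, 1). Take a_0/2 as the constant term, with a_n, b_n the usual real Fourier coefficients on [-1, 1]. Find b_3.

b_3 = ∫_{-1}^{1} g(s) sin(3*pi*s) ds.
Split the integral at the breakpoints.
Directly, an antiderivative of (3) sin(3*pi*s) is -cos(3*pi*s)/pi; evaluating from -1 to 0: ∫_{-1}^{0} (3) sin(3*pi*s) ds = (-1/pi) - (1/pi) = -2/pi.
Directly, an antiderivative of (1) sin(3*pi*s) is -cos(3*pi*s)/(3*pi); evaluating from 0 to 1: ∫_{0}^{1} (1) sin(3*pi*s) ds = (1/(3*pi)) - (-1/(3*pi)) = 2/(3*pi).
Summing the pieces gives b_3 = -4/(3*pi).

-4/(3*pi)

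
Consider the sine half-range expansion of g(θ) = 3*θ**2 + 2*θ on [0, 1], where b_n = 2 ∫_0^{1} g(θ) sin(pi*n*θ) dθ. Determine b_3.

b_3 = 2 ∫_0^{1} (3*θ**2 + 2*θ) sin(3*pi*θ) dθ.
Integrating by parts twice (tabular method), an antiderivative of (3*θ**2 + 2*θ) sin(3*pi*θ) is -θ**2*cos(3*pi*θ)/pi + 2*θ*sin(3*pi*θ)/(3*pi**2) - 2*θ*cos(3*pi*θ)/(3*pi) + 2*sin(3*pi*θ)/(9*pi**2) + 2*cos(3*pi*θ)/(9*pi**3); evaluating from 0 to 1: ∫_{0}^{1} (3*θ**2 + 2*θ) sin(3*pi*θ) dθ = ((-2 + 15*pi**2)/(9*pi**3)) - (2/(9*pi**3)) = (-4 + 15*pi**2)/(9*pi**3).
Hence b_3 = 2·((-4 + 15*pi**2)/(9*pi**3)) = 2*(-4 + 15*pi**2)/(9*pi**3).

2*(-4 + 15*pi**2)/(9*pi**3)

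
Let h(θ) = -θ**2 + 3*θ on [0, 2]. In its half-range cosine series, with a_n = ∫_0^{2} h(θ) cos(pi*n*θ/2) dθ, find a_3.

-8/(9*pi**2)

a_3 = ∫_0^{2} (-θ**2 + 3*θ) cos(3*pi*θ/2) dθ.
Integrating by parts twice (tabular method), an antiderivative of (-θ**2 + 3*θ) cos(3*pi*θ/2) is -2*θ**2*sin(3*pi*θ/2)/(3*pi) + 2*θ*sin(3*pi*θ/2)/pi - 8*θ*cos(3*pi*θ/2)/(9*pi**2) + 16*sin(3*pi*θ/2)/(27*pi**3) + 4*cos(3*pi*θ/2)/(3*pi**2); evaluating from 0 to 2: ∫_{0}^{2} (-θ**2 + 3*θ) cos(3*pi*θ/2) dθ = (4/(9*pi**2)) - (4/(3*pi**2)) = -8/(9*pi**2).
Hence a_3 = -8/(9*pi**2).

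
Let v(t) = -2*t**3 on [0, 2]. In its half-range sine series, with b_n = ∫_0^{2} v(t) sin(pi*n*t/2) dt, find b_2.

-24/pi**3 + 16/pi

b_2 = ∫_0^{2} (-2*t**3) sin(pi*t) dt.
Integrating by parts three times (tabular method), an antiderivative of (-2*t**3) sin(pi*t) is 2*t**3*cos(pi*t)/pi - 6*t**2*sin(pi*t)/pi**2 - 12*t*cos(pi*t)/pi**3 + 12*sin(pi*t)/pi**4; evaluating from 0 to 2: ∫_{0}^{2} (-2*t**3) sin(pi*t) dt = (-24/pi**3 + 16/pi) - (0) = -24/pi**3 + 16/pi.
Hence b_2 = -24/pi**3 + 16/pi.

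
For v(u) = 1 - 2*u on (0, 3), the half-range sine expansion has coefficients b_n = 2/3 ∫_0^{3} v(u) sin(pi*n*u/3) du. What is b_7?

-8/(7*pi)

b_7 = 2/3 ∫_0^{3} (1 - 2*u) sin(7*pi*u/3) du.
Integrating by parts (boundary term plus one more integral), an antiderivative of (1 - 2*u) sin(7*pi*u/3) is 6*u*cos(7*pi*u/3)/(7*pi) - 18*sin(7*pi*u/3)/(49*pi**2) - 3*cos(7*pi*u/3)/(7*pi); evaluating from 0 to 3: ∫_{0}^{3} (1 - 2*u) sin(7*pi*u/3) du = (-15/(7*pi)) - (-3/(7*pi)) = -12/(7*pi).
Hence b_7 = (2/3)·(-12/(7*pi)) = -8/(7*pi).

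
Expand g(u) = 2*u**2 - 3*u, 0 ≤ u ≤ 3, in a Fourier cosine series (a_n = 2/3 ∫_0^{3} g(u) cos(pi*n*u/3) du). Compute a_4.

9/(2*pi**2)

a_4 = 2/3 ∫_0^{3} (2*u**2 - 3*u) cos(4*pi*u/3) du.
Integrating by parts twice (tabular method), an antiderivative of (2*u**2 - 3*u) cos(4*pi*u/3) is 3*u**2*sin(4*pi*u/3)/(2*pi) - 9*u*sin(4*pi*u/3)/(4*pi) + 9*u*cos(4*pi*u/3)/(4*pi**2) - 27*sin(4*pi*u/3)/(16*pi**3) - 27*cos(4*pi*u/3)/(16*pi**2); evaluating from 0 to 3: ∫_{0}^{3} (2*u**2 - 3*u) cos(4*pi*u/3) du = (81/(16*pi**2)) - (-27/(16*pi**2)) = 27/(4*pi**2).
Hence a_4 = (2/3)·(27/(4*pi**2)) = 9/(2*pi**2).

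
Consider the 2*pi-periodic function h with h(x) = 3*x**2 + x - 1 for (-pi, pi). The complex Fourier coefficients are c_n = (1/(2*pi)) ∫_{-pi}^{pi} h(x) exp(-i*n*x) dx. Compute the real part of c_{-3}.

-2/3

Since h is real-valued, Re(c_{-3}) = (1/(2*pi)) ∫_{-pi}^{pi} h(x) cos(-3*x) dx = a_{3}/2.
Integrating by parts twice (tabular method), an antiderivative of (3*x**2 + x - 1) cos(-3*x) is x**2*sin(3*x) + x*sin(3*x)/3 + 2*x*cos(3*x)/3 - 5*sin(3*x)/9 + cos(3*x)/9; evaluating from -pi to pi: ∫_{-pi}^{pi} (3*x**2 + x - 1) cos(-3*x) dx = (-2*pi/3 - 1/9) - (-1/9 + 2*pi/3) = -4*pi/3.
Hence Re(c_{-3}) = (1/(2*pi))·(-4*pi/3) = -2/3.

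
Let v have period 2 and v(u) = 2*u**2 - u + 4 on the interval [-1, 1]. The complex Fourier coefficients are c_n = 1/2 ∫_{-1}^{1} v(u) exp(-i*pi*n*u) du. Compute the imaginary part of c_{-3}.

Since v is real-valued, Im(c_{-3}) = -1/2 ∫_{-1}^{1} v(u) sin(-3*pi*u) du = b_{3}/2.
Integrating by parts twice (tabular method), an antiderivative of (2*u**2 - u + 4) sin(-3*pi*u) is 2*u**2*cos(3*pi*u)/(3*pi) - 4*u*sin(3*pi*u)/(9*pi**2) - u*cos(3*pi*u)/(3*pi) + sin(3*pi*u)/(9*pi**2) - 4*cos(3*pi*u)/(27*pi**3) + 4*cos(3*pi*u)/(3*pi); evaluating from -1 to 1: ∫_{-1}^{1} (2*u**2 - u + 4) sin(-3*pi*u) du = ((4 - 45*pi**2)/(27*pi**3)) - ((4 - 63*pi**2)/(27*pi**3)) = 2/(3*pi).
Hence Im(c_{-3}) = (-1/2)·(2/(3*pi)) = -1/(3*pi).

-1/(3*pi)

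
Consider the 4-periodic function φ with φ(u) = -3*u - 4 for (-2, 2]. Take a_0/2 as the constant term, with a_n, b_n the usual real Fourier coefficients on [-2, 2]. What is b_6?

b_6 = 1/2 ∫_{-2}^{2} φ(u) sin(3*pi*u) du.
Integrating by parts (boundary term plus one more integral), an antiderivative of (-3*u - 4) sin(3*pi*u) is u*cos(3*pi*u)/pi - sin(3*pi*u)/(3*pi**2) + 4*cos(3*pi*u)/(3*pi); evaluating from -2 to 2: ∫_{-2}^{2} (-3*u - 4) sin(3*pi*u) du = (10/(3*pi)) - (-2/(3*pi)) = 4/pi.
Hence b_6 = (1/2)·(4/pi) = 2/pi.

2/pi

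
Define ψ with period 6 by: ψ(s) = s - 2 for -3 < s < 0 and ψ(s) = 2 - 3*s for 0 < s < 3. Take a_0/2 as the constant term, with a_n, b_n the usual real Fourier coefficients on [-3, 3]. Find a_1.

24/pi**2

a_1 = 1/3 ∫_{-3}^{3} ψ(s) cos(pi*s/3) ds.
Split the integral at the breakpoints.
Integrating by parts (boundary term plus one more integral), an antiderivative of (s - 2) cos(pi*s/3) is 3*s*sin(pi*s/3)/pi - 6*sin(pi*s/3)/pi + 9*cos(pi*s/3)/pi**2; evaluating from -3 to 0: ∫_{-3}^{0} (s - 2) cos(pi*s/3) ds = (9/pi**2) - (-9/pi**2) = 18/pi**2.
Integrating by parts (boundary term plus one more integral), an antiderivative of (2 - 3*s) cos(pi*s/3) is -9*s*sin(pi*s/3)/pi + 6*sin(pi*s/3)/pi - 27*cos(pi*s/3)/pi**2; evaluating from 0 to 3: ∫_{0}^{3} (2 - 3*s) cos(pi*s/3) ds = (27/pi**2) - (-27/pi**2) = 54/pi**2.
Summing the pieces and multiplying by (1/3) gives a_1 = 24/pi**2.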